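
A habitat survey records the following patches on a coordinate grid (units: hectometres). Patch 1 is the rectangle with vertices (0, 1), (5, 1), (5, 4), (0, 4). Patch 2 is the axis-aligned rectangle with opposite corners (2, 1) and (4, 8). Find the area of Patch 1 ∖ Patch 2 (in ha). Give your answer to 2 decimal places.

|Patch 1∩Patch 2|: x∈[2,4], y∈[1,4] → 2·3 = 6.
|Patch 1| = 15.
|Patch 1 ∖ Patch 2| = |Patch 1| − |Patch 1∩Patch 2| = 15 − 6 = 9.00.

9.00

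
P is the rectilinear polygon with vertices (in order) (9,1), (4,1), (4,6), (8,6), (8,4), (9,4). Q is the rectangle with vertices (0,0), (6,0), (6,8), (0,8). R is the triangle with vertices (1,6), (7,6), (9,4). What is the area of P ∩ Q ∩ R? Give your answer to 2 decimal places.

The intersection is the polygon with vertices (4,6), (6,6), (6,4.75), (4,5.25).
By the shoelace formula its area is 2.00.

2.00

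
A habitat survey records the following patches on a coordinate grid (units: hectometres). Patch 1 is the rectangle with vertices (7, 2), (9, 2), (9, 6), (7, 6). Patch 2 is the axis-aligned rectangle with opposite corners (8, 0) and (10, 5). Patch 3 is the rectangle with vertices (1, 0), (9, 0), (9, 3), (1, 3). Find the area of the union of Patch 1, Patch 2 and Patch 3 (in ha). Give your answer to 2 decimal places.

By inclusion–exclusion:
Individual areas: |Patch 1| = 8, |Patch 2| = 10, |Patch 3| = 24.
|Patch 1∩Patch 2|: x∈[8,9], y∈[2,5] → 1·3 = 3.
|Patch 1∩Patch 3|: x∈[7,9], y∈[2,3] → 2·1 = 2.
|Patch 2∩Patch 3|: x∈[8,9], y∈[0,3] → 1·3 = 3.
|Patch 1∩Patch 2∩Patch 3| = 1.
|Patch 1 ∪ Patch 2 ∪ Patch 3| = 42 − 8 + 1 = 35.00.

35.00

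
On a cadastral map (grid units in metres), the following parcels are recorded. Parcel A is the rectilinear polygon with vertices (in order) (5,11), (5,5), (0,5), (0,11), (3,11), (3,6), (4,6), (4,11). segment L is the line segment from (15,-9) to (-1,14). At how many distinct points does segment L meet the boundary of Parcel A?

4

The segment meets the boundary at (1.087,11), (4,6.812), (5,5.375), (3,8.25).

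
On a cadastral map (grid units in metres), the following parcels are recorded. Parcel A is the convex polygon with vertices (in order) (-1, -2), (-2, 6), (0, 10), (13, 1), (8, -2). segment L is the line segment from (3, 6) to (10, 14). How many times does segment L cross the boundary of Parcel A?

1

The segment meets the boundary at (4.048,7.198).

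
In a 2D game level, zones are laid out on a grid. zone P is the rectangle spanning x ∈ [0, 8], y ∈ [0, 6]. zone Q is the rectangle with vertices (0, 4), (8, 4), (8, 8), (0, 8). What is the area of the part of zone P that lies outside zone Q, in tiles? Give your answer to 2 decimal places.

32.00

|zone P∩zone Q|: x∈[0,8], y∈[4,6] → 8·2 = 16.
|zone P| = 48.
|zone P ∖ zone Q| = |zone P| − |zone P∩zone Q| = 48 − 16 = 32.00.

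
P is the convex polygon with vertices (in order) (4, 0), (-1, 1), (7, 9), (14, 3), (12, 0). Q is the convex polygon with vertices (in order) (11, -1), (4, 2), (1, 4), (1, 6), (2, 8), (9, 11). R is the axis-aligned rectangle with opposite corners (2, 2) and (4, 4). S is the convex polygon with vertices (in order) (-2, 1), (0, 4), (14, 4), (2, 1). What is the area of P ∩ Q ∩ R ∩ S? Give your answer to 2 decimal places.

2.67

The intersection is the polygon with vertices (2,4), (4,4), (4,2), (2,3.333).
By the shoelace formula its area is 2.67.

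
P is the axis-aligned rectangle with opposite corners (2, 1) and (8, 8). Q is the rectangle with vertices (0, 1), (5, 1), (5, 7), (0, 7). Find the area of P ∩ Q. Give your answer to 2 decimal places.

|P∩Q|: x∈[2,5], y∈[1,7] → 3·6 = 18.

18.00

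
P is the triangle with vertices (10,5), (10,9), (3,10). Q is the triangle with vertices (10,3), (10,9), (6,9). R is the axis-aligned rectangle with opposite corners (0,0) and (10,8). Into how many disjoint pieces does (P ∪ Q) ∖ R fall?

(P ∪ Q) ∖ R is a single connected region.

1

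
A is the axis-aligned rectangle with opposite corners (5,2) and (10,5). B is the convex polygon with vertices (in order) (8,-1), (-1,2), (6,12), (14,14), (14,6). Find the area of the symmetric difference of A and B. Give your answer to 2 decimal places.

|A| = 15, |B| = 133.5, |A∩B| = 15.
|A △ B| = |A| + |B| − 2·|A∩B| = 15 + 133.5 − 30 = 118.50.

118.50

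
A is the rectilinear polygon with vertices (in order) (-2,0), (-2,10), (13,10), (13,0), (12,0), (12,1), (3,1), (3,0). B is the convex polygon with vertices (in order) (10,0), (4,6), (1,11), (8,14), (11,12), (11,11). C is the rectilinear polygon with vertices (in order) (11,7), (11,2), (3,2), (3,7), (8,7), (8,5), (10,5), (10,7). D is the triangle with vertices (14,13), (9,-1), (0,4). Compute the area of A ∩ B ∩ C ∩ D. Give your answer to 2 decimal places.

19.95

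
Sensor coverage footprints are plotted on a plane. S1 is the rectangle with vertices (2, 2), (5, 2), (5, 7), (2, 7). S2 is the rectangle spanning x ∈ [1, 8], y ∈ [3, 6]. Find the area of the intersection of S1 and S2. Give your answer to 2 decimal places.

9.00

|S1∩S2|: x∈[2,5], y∈[3,6] → 3·3 = 9.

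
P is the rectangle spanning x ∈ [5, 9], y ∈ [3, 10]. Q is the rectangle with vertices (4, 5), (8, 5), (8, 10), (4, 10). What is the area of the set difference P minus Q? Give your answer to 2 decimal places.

13.00

|P∩Q|: x∈[5,8], y∈[5,10] → 3·5 = 15.
|P| = 28.
|P ∖ Q| = |P| − |P∩Q| = 28 − 15 = 13.00.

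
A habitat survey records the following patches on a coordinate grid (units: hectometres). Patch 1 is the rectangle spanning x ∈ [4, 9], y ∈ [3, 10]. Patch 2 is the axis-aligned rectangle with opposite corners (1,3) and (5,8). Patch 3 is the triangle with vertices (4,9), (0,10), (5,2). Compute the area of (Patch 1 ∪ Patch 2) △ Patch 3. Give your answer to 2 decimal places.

46.48

|Patch 1 ∪ Patch 2| = 50.
|(Patch 1 ∪ Patch 2) ∩ Patch 3| = 8.5089.
|(Patch 1 ∪ Patch 2) △ Patch 3| = 50 + 13.5 − 17.0179 = 46.48.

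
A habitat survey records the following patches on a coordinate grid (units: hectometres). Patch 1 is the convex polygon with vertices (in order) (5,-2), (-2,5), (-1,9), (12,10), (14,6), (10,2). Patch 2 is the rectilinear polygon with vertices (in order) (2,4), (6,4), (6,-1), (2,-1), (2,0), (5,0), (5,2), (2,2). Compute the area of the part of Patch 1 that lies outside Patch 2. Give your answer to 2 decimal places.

107.50

|Patch 1| = 120, |Patch 1∩Patch 2| = 12.5.
|Patch 1 ∖ Patch 2| = |Patch 1| − |Patch 1∩Patch 2| = 120 − 12.5 = 107.50.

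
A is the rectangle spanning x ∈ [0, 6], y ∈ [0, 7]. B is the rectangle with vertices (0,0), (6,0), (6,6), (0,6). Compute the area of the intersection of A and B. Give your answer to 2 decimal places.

|A∩B|: x∈[0,6], y∈[0,6] → 6·6 = 36.

36.00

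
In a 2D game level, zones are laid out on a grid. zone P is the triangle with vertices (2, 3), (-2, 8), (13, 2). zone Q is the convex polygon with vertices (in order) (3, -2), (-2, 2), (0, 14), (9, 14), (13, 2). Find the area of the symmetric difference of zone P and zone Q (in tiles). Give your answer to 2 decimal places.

|zone P| = 25.5, |zone Q| = 174, |zone P∩zone Q| = 25.1703.
|zone P △ zone Q| = |zone P| + |zone Q| − 2·|zone P∩zone Q| = 25.5 + 174 − 50.3405 = 149.16.

149.16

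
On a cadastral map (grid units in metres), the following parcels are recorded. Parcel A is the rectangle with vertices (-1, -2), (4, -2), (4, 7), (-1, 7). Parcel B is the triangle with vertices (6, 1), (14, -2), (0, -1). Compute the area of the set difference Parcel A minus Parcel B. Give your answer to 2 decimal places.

|Parcel A| = 45, |Parcel A∩Parcel B| = 3.2381.
|Parcel A ∖ Parcel B| = |Parcel A| − |Parcel A∩Parcel B| = 45 − 3.2381 = 41.76.

41.76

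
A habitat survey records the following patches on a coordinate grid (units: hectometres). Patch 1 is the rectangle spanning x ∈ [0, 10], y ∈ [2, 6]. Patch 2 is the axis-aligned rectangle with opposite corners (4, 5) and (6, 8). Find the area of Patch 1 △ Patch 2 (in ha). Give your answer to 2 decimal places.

|Patch 1∩Patch 2|: x∈[4,6], y∈[5,6] → 2·1 = 2.
|Patch 1 △ Patch 2| = |Patch 1| + |Patch 2| − 2·|Patch 1∩Patch 2| = 40 + 6 − 4 = 42.00.

42.00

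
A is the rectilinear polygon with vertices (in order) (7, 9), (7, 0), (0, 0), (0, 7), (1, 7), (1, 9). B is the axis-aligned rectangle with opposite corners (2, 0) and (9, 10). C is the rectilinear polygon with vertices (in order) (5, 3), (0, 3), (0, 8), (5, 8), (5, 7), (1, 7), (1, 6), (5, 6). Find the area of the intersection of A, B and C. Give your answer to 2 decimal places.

12.00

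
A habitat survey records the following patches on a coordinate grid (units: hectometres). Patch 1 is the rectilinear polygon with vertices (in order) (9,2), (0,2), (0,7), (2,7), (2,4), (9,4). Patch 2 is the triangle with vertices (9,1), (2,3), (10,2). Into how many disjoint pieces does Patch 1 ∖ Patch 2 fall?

1

Patch 1 ∖ Patch 2 is a single connected region.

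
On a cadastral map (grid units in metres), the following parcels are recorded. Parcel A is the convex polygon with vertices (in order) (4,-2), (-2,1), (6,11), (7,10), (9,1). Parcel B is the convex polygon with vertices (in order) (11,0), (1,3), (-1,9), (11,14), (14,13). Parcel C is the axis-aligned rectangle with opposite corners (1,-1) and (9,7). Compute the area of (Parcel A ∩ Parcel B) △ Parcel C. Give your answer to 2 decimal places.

|Parcel A ∩ Parcel B| = 46.7464.
|(Parcel A ∩ Parcel B) ∩ Parcel C| = 35.4861.
|(Parcel A ∩ Parcel B) △ Parcel C| = 46.7464 + 64 − 70.9722 = 39.77.

39.77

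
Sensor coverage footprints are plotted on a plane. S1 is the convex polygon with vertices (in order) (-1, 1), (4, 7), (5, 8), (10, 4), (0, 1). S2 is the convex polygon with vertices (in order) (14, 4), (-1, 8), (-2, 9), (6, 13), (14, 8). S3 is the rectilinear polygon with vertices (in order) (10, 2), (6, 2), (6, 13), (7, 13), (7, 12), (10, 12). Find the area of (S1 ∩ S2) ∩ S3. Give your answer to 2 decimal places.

1.07

The region (S1 ∩ S2) ∩ S3 is the polygon with vertices (8,5.6), (6,6.133), (6,7.2).
By the shoelace formula its area is 1.07.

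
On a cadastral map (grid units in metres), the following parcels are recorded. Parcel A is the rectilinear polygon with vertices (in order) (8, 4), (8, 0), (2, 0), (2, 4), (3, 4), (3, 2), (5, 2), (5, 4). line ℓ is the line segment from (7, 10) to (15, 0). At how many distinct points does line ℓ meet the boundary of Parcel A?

The segment lies entirely outside Parcel A and never meets its boundary.

0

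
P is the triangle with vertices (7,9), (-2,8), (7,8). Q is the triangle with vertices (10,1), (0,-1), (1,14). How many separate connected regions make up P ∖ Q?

P ∖ Q splits into 2 disjoint pieces (area 1.8599, area 0.3784).

2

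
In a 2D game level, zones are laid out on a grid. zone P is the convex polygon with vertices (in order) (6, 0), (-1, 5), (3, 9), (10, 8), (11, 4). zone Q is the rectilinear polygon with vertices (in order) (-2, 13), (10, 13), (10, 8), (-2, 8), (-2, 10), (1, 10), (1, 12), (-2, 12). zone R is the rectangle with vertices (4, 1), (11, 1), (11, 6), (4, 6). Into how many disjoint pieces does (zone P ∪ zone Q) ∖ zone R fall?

(zone P ∪ zone Q) ∖ zone R splits into 2 disjoint pieces (area 85.9286, area 1.325).

2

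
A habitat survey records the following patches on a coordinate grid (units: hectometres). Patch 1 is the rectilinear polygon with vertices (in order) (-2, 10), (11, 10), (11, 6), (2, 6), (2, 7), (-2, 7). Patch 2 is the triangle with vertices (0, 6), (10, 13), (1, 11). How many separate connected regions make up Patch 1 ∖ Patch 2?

2

Patch 1 ∖ Patch 2 splits into 2 disjoint pieces (area 7.5, area 31.2857).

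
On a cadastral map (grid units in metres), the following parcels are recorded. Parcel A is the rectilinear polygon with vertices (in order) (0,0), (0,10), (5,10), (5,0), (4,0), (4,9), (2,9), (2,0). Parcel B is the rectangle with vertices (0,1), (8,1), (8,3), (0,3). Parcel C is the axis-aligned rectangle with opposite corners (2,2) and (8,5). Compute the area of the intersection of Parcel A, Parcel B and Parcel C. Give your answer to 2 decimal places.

1.00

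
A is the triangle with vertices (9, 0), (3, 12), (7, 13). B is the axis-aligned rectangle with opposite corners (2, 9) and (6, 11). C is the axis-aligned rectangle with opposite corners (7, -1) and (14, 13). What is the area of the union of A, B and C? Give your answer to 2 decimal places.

By inclusion–exclusion:
Individual areas: |A| = 27, |B| = 8, |C| = 98.
|A∩B| = 4.
|A∩C| = 9.
|B∩C| = 0 (no overlap).
|A∩B∩C| = 0.
|A ∪ B ∪ C| = 133 − 13 + 0 = 120.00.

120.00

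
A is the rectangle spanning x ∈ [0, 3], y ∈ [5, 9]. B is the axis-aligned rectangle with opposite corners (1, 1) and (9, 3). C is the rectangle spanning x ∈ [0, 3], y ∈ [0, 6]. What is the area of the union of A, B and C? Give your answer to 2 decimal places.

By inclusion–exclusion:
Individual areas: |A| = 12, |B| = 16, |C| = 18.
|A∩B| = 0 (no overlap).
|A∩C|: x∈[0,3], y∈[5,6] → 3·1 = 3.
|B∩C|: x∈[1,3], y∈[1,3] → 2·2 = 4.
|A∩B∩C| = 0.
|A ∪ B ∪ C| = 46 − 7 + 0 = 39.00.

39.00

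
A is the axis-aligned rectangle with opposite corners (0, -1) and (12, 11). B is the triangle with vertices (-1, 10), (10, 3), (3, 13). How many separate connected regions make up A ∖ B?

A ∖ B splits into 2 disjoint pieces (area 118.2182, area 0.0417).

2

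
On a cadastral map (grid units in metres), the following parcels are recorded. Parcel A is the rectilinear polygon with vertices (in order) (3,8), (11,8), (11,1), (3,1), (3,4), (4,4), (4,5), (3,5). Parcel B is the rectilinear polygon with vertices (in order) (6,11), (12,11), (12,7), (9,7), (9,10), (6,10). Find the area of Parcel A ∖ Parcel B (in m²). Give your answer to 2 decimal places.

|Parcel A| = 55, |Parcel A∩Parcel B| = 2.
|Parcel A ∖ Parcel B| = |Parcel A| − |Parcel A∩Parcel B| = 55 − 2 = 53.00.

53.00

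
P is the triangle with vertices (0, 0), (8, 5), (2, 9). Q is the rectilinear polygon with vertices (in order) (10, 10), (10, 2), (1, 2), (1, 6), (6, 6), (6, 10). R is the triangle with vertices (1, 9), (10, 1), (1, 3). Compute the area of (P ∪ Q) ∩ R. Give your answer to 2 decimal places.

23.68

The region (P ∪ Q) ∩ R is the polygon with vertices (1,6), (1.333,6), (1.835,8.258), (8.875,2), (5.5,2), (1,3), (1,4.5).
By the shoelace formula its area is 23.68.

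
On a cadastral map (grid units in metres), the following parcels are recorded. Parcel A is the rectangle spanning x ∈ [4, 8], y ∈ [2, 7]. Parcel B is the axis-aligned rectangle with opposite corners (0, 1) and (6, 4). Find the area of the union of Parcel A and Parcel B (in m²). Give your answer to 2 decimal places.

34.00

By inclusion–exclusion:
Individual areas: |Parcel A| = 20, |Parcel B| = 18.
|Parcel A∩Parcel B|: x∈[4,6], y∈[2,4] → 2·2 = 4.
|Parcel A ∪ Parcel B| = 38 − 4 = 34.00.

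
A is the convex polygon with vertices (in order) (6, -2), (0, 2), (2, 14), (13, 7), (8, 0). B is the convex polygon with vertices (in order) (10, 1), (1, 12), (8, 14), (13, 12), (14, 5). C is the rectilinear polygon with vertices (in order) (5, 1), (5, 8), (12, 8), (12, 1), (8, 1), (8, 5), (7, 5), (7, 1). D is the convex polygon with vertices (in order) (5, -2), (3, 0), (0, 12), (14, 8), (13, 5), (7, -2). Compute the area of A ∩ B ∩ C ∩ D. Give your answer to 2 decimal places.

25.66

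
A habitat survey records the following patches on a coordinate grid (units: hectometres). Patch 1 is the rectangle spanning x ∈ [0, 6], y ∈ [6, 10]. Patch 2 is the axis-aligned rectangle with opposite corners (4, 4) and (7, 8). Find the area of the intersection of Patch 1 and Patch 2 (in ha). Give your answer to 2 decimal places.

|Patch 1∩Patch 2|: x∈[4,6], y∈[6,8] → 2·2 = 4.

4.00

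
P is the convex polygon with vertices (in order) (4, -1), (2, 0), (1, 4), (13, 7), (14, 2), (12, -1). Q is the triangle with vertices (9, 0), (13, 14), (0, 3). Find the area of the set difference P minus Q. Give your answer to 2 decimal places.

|P| = 76.5, |P∩Q| = 34.612.
|P ∖ Q| = |P| − |P∩Q| = 76.5 − 34.612 = 41.89.

41.89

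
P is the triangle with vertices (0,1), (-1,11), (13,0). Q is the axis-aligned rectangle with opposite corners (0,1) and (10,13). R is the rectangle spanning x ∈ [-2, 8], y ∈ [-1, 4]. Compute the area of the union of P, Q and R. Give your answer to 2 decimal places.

154.73

By inclusion–exclusion:
Individual areas: |P| = 64.5, |Q| = 120, |R| = 50.
|P∩Q| = 52.8571.
|P∩R| = 26.9083.
|Q∩R|: x∈[0,8], y∈[1,4] → 8·3 = 24.
|P∩Q∩R| = 23.9968.
|P ∪ Q ∪ R| = 234.5 − 103.7654 + 23.9968 = 154.73.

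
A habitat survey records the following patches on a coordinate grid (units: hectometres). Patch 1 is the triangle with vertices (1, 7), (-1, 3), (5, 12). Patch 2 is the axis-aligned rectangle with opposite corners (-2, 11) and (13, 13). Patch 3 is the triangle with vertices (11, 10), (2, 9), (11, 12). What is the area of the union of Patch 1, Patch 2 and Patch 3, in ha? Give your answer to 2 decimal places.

40.34

By inclusion–exclusion:
Individual areas: |Patch 1| = 3, |Patch 2| = 30, |Patch 3| = 9.
|Patch 1∩Patch 2| = 0.0667.
|Patch 1∩Patch 3| = 0.0944.
|Patch 2∩Patch 3| = 1.5.
|Patch 1∩Patch 2∩Patch 3| = 0.
|Patch 1 ∪ Patch 2 ∪ Patch 3| = 42 − 1.6611 + 0 = 40.34.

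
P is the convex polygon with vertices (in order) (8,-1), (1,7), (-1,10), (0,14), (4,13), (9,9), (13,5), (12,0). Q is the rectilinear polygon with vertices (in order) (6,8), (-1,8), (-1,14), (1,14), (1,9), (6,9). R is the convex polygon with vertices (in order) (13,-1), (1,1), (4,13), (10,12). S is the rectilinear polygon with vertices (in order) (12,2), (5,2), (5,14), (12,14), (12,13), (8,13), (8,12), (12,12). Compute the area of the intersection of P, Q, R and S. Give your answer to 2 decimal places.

The intersection is the polygon with vertices (6,8), (5,8), (5,9), (6,9).
By the shoelace formula its area is 1.00.

1.00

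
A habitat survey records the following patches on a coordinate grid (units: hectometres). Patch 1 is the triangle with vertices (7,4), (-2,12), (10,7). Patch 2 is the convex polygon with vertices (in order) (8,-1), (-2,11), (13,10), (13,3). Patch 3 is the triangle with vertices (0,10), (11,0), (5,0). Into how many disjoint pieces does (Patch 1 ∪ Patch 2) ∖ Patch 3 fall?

2

(Patch 1 ∪ Patch 2) ∖ Patch 3 splits into 2 disjoint pieces (area 79.9721, area 1.0417).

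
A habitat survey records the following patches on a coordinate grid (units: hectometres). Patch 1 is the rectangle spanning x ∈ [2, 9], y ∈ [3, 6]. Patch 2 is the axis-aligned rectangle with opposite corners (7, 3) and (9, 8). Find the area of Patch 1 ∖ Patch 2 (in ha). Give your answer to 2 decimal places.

|Patch 1∩Patch 2|: x∈[7,9], y∈[3,6] → 2·3 = 6.
|Patch 1| = 21.
|Patch 1 ∖ Patch 2| = |Patch 1| − |Patch 1∩Patch 2| = 21 − 6 = 15.00.

15.00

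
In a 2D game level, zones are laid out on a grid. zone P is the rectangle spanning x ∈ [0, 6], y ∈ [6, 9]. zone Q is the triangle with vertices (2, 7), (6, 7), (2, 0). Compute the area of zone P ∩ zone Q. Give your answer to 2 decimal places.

The intersection is the polygon with vertices (2,6), (2,7), (6,7), (5.429,6).
By the shoelace formula its area is 3.71.

3.71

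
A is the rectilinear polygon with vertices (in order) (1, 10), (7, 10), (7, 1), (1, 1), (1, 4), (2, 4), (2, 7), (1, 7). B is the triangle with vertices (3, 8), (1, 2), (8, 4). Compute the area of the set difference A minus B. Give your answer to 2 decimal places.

32.71

|A| = 51, |A∩B| = 18.2905.
|A ∖ B| = |A| − |A∩B| = 51 − 18.2905 = 32.71.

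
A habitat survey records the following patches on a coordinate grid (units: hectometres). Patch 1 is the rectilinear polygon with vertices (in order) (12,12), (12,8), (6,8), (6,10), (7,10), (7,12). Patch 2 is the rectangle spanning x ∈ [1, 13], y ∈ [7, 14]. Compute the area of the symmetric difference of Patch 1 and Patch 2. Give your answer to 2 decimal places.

62.00

|Patch 1| = 22, |Patch 2| = 84, |Patch 1∩Patch 2| = 22.
|Patch 1 △ Patch 2| = |Patch 1| + |Patch 2| − 2·|Patch 1∩Patch 2| = 22 + 84 − 44 = 62.00.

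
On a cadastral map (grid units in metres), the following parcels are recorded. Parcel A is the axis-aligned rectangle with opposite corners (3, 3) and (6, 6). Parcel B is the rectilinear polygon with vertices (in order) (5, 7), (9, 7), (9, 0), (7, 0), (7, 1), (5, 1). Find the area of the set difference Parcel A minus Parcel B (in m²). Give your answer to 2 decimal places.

|Parcel A| = 9, |Parcel A∩Parcel B| = 3.
|Parcel A ∖ Parcel B| = |Parcel A| − |Parcel A∩Parcel B| = 9 − 3 = 6.00.

6.00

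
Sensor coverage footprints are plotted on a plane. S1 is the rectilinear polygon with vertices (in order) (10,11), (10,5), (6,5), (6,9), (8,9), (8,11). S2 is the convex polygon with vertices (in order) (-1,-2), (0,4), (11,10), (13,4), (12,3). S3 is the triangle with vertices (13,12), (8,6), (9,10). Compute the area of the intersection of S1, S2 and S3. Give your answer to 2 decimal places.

2.61

The intersection is the polygon with vertices (10,9.454), (10,8.4), (8,6), (8.684,8.737).
By the shoelace formula its area is 2.61.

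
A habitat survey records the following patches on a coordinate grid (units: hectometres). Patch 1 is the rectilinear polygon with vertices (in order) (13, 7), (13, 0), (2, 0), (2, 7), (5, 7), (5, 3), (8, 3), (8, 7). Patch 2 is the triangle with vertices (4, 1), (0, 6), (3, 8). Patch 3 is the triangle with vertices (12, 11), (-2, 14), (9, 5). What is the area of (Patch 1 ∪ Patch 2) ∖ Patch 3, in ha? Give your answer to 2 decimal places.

|Patch 1 ∪ Patch 2| = 69.5714.
|(Patch 1 ∪ Patch 2) ∩ Patch 3| = 2.5909.
|(Patch 1 ∪ Patch 2) ∖ Patch 3| = 69.5714 − 2.5909 = 66.98.

66.98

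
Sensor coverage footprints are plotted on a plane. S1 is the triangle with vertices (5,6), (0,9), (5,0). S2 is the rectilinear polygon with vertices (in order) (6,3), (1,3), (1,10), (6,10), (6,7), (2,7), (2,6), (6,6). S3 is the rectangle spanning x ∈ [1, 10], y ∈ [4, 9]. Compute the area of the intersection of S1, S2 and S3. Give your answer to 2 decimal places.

7.79

The intersection is the polygon with vertices (2,7), (2,6), (5,6), (5,4), (2.778,4), (1,7.2), (1,8.4), (3.333,7).
By the shoelace formula its area is 7.79.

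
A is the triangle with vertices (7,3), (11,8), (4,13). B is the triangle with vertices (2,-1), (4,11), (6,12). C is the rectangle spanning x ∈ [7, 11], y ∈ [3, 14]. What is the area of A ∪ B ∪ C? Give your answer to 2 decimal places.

By inclusion–exclusion:
Individual areas: |A| = 27.5, |B| = 11, |C| = 44.
|A∩B| = 1.6971.
|A∩C| = 15.7143.
|B∩C| = 0.
|A∩B∩C| = 0.
|A ∪ B ∪ C| = 82.5 − 17.4114 + 0 = 65.09.

65.09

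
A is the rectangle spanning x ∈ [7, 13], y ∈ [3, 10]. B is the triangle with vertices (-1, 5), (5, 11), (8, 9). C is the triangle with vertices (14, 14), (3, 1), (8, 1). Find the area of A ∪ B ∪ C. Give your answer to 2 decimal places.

By inclusion–exclusion:
Individual areas: |A| = 42, |B| = 15, |C| = 32.5.
|A∩B| = 0.5556.
|A∩C| = 17.0455.
|B∩C| = 0.
|A∩B∩C| = 0.
|A ∪ B ∪ C| = 89.5 − 17.601 + 0 = 71.90.

71.90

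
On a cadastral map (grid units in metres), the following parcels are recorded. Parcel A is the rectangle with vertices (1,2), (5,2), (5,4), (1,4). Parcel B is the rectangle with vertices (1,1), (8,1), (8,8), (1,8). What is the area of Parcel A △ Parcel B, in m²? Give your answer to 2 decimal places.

41.00

|Parcel A∩Parcel B|: x∈[1,5], y∈[2,4] → 4·2 = 8.
|Parcel A △ Parcel B| = |Parcel A| + |Parcel B| − 2·|Parcel A∩Parcel B| = 8 + 49 − 16 = 41.00.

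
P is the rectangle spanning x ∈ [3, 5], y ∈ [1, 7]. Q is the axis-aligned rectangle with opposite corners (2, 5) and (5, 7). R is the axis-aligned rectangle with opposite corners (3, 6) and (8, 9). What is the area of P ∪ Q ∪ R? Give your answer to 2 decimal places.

By inclusion–exclusion:
Individual areas: |P| = 12, |Q| = 6, |R| = 15.
|P∩Q|: x∈[3,5], y∈[5,7] → 2·2 = 4.
|P∩R|: x∈[3,5], y∈[6,7] → 2·1 = 2.
|Q∩R|: x∈[3,5], y∈[6,7] → 2·1 = 2.
|P∩Q∩R| = 2.
|P ∪ Q ∪ R| = 33 − 8 + 2 = 27.00.

27.00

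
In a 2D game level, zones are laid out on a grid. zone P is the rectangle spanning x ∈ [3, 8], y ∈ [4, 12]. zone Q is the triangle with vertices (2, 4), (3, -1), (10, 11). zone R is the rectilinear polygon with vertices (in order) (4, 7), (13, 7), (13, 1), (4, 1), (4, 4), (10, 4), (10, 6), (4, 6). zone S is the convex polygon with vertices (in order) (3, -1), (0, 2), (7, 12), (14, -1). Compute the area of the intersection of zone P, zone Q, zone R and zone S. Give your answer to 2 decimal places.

2.52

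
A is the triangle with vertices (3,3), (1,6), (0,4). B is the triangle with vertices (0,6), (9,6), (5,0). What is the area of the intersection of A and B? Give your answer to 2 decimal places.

The intersection is the polygon with vertices (3,3), (2.308,3.231), (0.625,5.25), (1,6).
By the shoelace formula its area is 1.82.

1.82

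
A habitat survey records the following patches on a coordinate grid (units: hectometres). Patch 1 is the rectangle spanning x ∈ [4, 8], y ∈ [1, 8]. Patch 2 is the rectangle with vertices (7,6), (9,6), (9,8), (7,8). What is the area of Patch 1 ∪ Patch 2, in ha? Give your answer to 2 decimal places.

By inclusion–exclusion:
Individual areas: |Patch 1| = 28, |Patch 2| = 4.
|Patch 1∩Patch 2|: x∈[7,8], y∈[6,8] → 1·2 = 2.
|Patch 1 ∪ Patch 2| = 32 − 2 = 30.00.

30.00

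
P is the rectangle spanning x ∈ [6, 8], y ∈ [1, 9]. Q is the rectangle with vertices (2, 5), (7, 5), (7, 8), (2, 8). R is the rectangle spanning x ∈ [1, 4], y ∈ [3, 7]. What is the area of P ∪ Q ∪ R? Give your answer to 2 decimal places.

36.00

By inclusion–exclusion:
Individual areas: |P| = 16, |Q| = 15, |R| = 12.
|P∩Q|: x∈[6,7], y∈[5,8] → 1·3 = 3.
|P∩R| = 0 (no overlap).
|Q∩R|: x∈[2,4], y∈[5,7] → 2·2 = 4.
|P∩Q∩R| = 0.
|P ∪ Q ∪ R| = 43 − 7 + 0 = 36.00.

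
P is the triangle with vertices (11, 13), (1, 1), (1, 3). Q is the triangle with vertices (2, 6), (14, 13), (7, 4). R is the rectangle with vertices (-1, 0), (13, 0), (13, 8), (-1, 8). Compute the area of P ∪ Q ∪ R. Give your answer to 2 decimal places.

124.90

By inclusion–exclusion:
Individual areas: |P| = 10, |Q| = 29.5, |R| = 112.
|P∩Q| = 3.8242.
|P∩R| = 7.9167.
|Q∩R| = 17.7937.
|P∩Q∩R| = 2.9327.
|P ∪ Q ∪ R| = 151.5 − 29.5345 + 2.9327 = 124.90.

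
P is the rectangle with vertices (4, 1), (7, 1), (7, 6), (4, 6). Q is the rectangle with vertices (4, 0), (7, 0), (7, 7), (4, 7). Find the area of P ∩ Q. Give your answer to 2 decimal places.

|P∩Q|: x∈[4,7], y∈[1,6] → 3·5 = 15.

15.00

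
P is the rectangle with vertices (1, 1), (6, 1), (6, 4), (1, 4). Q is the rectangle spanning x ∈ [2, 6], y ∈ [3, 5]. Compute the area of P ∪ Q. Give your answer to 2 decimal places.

19.00

By inclusion–exclusion:
Individual areas: |P| = 15, |Q| = 8.
|P∩Q|: x∈[2,6], y∈[3,4] → 4·1 = 4.
|P ∪ Q| = 23 − 4 = 19.00.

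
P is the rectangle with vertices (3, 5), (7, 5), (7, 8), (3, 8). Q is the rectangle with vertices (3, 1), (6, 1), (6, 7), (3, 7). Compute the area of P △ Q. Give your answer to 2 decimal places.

18.00

|P∩Q|: x∈[3,6], y∈[5,7] → 3·2 = 6.
|P △ Q| = |P| + |Q| − 2·|P∩Q| = 12 + 18 − 12 = 18.00.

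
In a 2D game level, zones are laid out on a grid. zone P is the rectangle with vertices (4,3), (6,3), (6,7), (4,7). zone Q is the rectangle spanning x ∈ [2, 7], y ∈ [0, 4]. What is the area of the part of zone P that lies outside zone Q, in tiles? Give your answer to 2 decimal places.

6.00

|zone P∩zone Q|: x∈[4,6], y∈[3,4] → 2·1 = 2.
|zone P| = 8.
|zone P ∖ zone Q| = |zone P| − |zone P∩zone Q| = 8 − 2 = 6.00.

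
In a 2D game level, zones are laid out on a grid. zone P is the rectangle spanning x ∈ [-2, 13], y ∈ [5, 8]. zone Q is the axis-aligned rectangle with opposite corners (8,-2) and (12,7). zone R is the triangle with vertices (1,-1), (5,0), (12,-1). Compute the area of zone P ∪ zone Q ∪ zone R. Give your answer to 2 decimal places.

77.36

By inclusion–exclusion:
Individual areas: |zone P| = 45, |zone Q| = 36, |zone R| = 5.5.
|zone P∩zone Q|: x∈[8,12], y∈[5,7] → 4·2 = 8.
|zone P∩zone R| = 0.
|zone Q∩zone R| = 1.1429.
|zone P∩zone Q∩zone R| = 0.
|zone P ∪ zone Q ∪ zone R| = 86.5 − 9.1429 + 0 = 77.36.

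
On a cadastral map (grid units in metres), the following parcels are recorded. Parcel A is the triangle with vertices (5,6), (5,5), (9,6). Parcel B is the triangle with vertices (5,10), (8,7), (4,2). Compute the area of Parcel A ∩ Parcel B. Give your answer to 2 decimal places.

1.49

The intersection is the polygon with vertices (5,5), (5,6), (7.2,6), (6.75,5.438).
By the shoelace formula its area is 1.49.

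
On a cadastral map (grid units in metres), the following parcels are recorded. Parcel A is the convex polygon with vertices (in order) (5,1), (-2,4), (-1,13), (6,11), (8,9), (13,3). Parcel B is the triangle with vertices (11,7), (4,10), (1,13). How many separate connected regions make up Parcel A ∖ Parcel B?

Parcel A ∖ Parcel B splits into 2 disjoint pieces (area 100.9407, area 2.8242).

2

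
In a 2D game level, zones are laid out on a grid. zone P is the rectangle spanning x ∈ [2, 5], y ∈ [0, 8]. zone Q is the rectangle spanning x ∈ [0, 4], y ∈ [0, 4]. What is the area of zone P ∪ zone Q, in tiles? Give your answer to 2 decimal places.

By inclusion–exclusion:
Individual areas: |zone P| = 24, |zone Q| = 16.
|zone P∩zone Q|: x∈[2,4], y∈[0,4] → 2·4 = 8.
|zone P ∪ zone Q| = 40 − 8 = 32.00.

32.00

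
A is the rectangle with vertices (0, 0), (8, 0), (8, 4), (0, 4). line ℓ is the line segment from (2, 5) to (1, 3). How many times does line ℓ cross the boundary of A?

The segment meets the boundary at (1.5,4).

1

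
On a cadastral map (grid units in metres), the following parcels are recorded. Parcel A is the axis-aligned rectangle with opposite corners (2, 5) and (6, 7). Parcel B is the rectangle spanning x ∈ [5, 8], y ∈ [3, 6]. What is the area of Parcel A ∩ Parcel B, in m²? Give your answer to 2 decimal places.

1.00

|Parcel A∩Parcel B|: x∈[5,6], y∈[5,6] → 1·1 = 1.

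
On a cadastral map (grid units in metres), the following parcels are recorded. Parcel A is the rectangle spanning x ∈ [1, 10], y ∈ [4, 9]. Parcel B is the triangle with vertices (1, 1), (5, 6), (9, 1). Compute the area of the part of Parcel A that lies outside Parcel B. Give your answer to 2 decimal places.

|Parcel A| = 45, |Parcel A∩Parcel B| = 3.2.
|Parcel A ∖ Parcel B| = |Parcel A| − |Parcel A∩Parcel B| = 45 − 3.2 = 41.80.

41.80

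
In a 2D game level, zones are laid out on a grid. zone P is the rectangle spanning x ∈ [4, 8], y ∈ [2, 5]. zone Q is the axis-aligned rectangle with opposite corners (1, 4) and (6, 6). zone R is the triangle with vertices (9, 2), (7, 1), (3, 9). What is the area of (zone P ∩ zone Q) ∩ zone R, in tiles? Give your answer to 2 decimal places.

0.75

The region (zone P ∩ zone Q) ∩ zone R is the polygon with vertices (6,5), (6,4), (5.5,4), (5,5).
By the shoelace formula its area is 0.75.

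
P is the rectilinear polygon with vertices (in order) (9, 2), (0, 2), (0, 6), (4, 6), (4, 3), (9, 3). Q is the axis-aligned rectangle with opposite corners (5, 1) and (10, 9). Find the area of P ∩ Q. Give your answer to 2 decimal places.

4.00

The intersection is the polygon with vertices (5,2), (5,3), (9,3), (9,2).
By the shoelace formula its area is 4.00.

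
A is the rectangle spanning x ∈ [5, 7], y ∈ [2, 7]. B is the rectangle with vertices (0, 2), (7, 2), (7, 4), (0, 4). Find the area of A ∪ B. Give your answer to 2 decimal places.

By inclusion–exclusion:
Individual areas: |A| = 10, |B| = 14.
|A∩B|: x∈[5,7], y∈[2,4] → 2·2 = 4.
|A ∪ B| = 24 − 4 = 20.00.

20.00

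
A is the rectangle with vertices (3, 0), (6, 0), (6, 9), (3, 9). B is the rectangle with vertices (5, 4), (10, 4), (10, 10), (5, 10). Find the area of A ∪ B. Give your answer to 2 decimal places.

By inclusion–exclusion:
Individual areas: |A| = 27, |B| = 30.
|A∩B|: x∈[5,6], y∈[4,9] → 1·5 = 5.
|A ∪ B| = 57 − 5 = 52.00.

52.00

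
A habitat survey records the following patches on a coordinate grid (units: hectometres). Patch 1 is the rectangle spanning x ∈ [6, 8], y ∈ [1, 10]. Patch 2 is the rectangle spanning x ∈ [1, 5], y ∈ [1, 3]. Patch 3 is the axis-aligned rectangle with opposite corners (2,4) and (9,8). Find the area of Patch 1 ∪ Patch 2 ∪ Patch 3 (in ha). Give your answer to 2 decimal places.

46.00

By inclusion–exclusion:
Individual areas: |Patch 1| = 18, |Patch 2| = 8, |Patch 3| = 28.
|Patch 1∩Patch 2| = 0 (no overlap).
|Patch 1∩Patch 3|: x∈[6,8], y∈[4,8] → 2·4 = 8.
|Patch 2∩Patch 3| = 0 (no overlap).
|Patch 1∩Patch 2∩Patch 3| = 0.
|Patch 1 ∪ Patch 2 ∪ Patch 3| = 54 − 8 + 0 = 46.00.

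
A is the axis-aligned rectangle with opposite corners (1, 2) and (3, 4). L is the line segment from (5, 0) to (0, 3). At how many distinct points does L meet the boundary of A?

2

The segment meets the boundary at (1.667,2), (1,2.4).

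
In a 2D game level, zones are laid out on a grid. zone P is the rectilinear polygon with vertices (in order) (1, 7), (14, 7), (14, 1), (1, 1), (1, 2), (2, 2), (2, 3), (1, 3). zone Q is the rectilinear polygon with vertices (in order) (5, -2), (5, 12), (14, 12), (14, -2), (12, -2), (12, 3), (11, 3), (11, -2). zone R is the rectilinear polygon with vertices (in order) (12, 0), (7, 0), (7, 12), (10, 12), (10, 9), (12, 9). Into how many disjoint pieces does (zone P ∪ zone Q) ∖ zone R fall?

2

(zone P ∪ zone Q) ∖ zone R splits into 2 disjoint pieces (area 59, area 34).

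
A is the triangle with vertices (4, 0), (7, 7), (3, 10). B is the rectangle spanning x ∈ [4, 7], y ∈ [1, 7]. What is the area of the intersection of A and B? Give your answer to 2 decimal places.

10.29

The intersection is the polygon with vertices (4.429,1), (4,1), (4,7), (7,7).
By the shoelace formula its area is 10.29.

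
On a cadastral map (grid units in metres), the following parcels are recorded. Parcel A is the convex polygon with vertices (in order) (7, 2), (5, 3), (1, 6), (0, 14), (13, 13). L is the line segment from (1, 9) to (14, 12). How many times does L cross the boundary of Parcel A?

The segment meets the boundary at (12.232,11.592).

1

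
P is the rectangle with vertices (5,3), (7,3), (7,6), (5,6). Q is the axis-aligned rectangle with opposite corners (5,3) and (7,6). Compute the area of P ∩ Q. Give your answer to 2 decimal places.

6.00

|P∩Q|: x∈[5,7], y∈[3,6] → 2·3 = 6.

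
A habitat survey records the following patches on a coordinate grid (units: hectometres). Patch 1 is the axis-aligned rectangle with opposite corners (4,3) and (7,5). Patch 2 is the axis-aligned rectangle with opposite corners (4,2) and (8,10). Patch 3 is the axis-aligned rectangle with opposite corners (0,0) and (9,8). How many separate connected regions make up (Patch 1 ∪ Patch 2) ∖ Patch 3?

(Patch 1 ∪ Patch 2) ∖ Patch 3 is a single connected region.

1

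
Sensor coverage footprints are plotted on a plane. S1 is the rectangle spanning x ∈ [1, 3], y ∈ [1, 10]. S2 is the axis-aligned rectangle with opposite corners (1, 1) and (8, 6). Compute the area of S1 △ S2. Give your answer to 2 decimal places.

|S1∩S2|: x∈[1,3], y∈[1,6] → 2·5 = 10.
|S1 △ S2| = |S1| + |S2| − 2·|S1∩S2| = 18 + 35 − 20 = 33.00.

33.00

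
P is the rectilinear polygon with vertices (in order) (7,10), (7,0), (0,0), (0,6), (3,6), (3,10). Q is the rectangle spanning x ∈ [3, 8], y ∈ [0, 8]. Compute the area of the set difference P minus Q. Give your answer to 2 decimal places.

26.00

|P| = 58, |P∩Q| = 32.
|P ∖ Q| = |P| − |P∩Q| = 58 − 32 = 26.00.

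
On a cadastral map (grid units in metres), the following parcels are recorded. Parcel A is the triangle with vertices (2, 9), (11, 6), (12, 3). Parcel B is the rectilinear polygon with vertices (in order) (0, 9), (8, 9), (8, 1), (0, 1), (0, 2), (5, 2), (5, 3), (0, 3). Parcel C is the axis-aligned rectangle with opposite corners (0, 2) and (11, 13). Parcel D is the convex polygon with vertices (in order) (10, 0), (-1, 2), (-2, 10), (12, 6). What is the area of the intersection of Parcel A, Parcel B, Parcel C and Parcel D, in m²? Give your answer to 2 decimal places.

The intersection is the polygon with vertices (2.454,8.727), (5,8), (8,7), (8,5.4).
By the shoelace formula its area is 4.62.

4.62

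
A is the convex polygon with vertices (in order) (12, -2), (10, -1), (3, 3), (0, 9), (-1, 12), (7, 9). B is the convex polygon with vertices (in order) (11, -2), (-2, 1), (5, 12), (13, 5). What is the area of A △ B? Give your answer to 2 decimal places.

73.69

|A| = 69, |B| = 117, |A∩B| = 56.1529.
|A △ B| = |A| + |B| − 2·|A∩B| = 69 + 117 − 112.3057 = 73.69.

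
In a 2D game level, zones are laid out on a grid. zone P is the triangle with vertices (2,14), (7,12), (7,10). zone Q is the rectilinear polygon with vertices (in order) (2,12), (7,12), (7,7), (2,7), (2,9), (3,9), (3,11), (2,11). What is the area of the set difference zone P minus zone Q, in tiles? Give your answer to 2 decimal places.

2.50

|zone P| = 5, |zone P∩zone Q| = 2.5.
|zone P ∖ zone Q| = |zone P| − |zone P∩zone Q| = 5 − 2.5 = 2.50.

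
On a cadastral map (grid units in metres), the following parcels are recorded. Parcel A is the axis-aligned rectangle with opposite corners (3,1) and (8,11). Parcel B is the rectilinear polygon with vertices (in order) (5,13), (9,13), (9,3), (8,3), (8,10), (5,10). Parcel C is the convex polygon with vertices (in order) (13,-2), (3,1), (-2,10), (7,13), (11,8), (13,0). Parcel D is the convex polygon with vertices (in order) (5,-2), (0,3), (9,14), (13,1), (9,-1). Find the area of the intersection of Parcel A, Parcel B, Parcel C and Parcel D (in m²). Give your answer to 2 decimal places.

1.86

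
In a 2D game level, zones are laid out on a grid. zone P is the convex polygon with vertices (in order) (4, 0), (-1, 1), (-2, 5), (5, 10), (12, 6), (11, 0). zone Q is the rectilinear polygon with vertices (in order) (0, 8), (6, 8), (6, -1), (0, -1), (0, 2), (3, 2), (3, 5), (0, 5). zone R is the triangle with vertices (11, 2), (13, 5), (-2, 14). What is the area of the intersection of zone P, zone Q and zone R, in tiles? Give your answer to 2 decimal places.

The intersection is the polygon with vertices (6,8), (6,6.615), (4.5,8).
By the shoelace formula its area is 1.04.

1.04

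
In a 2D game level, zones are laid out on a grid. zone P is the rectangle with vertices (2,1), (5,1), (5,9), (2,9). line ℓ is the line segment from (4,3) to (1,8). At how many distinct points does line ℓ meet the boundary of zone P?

1

The segment meets the boundary at (2,6.333).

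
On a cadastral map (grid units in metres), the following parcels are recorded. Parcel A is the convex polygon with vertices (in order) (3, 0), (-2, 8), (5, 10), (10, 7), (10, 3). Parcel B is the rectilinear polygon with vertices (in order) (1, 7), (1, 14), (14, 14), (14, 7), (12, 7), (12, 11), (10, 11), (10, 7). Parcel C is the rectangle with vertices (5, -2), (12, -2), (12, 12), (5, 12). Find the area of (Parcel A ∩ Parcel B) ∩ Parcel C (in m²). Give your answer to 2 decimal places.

7.50

The region (Parcel A ∩ Parcel B) ∩ Parcel C is the polygon with vertices (10,7), (5,7), (5,10).
By the shoelace formula its area is 7.50.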